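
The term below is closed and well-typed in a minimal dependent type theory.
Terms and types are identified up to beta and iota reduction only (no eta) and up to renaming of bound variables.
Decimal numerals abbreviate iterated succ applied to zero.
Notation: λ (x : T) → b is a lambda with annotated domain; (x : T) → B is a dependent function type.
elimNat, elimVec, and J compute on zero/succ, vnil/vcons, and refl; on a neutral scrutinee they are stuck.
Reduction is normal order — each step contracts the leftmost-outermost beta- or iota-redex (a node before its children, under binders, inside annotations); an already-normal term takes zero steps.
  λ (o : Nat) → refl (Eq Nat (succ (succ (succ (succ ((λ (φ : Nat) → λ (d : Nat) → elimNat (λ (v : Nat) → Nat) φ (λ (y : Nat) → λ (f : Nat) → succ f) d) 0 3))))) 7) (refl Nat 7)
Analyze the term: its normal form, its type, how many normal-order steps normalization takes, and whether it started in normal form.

resulting normal form:
  λ (o : Nat) → refl (Eq Nat 7 7) (refl Nat 7)
inferred type:
  (o : Nat) → Eq (Eq Nat 7 7) (refl Nat 7) (refl Nat 7)
steps to reach normal form (normal order): 12
started in normal form: no
first redex: a beta-redex


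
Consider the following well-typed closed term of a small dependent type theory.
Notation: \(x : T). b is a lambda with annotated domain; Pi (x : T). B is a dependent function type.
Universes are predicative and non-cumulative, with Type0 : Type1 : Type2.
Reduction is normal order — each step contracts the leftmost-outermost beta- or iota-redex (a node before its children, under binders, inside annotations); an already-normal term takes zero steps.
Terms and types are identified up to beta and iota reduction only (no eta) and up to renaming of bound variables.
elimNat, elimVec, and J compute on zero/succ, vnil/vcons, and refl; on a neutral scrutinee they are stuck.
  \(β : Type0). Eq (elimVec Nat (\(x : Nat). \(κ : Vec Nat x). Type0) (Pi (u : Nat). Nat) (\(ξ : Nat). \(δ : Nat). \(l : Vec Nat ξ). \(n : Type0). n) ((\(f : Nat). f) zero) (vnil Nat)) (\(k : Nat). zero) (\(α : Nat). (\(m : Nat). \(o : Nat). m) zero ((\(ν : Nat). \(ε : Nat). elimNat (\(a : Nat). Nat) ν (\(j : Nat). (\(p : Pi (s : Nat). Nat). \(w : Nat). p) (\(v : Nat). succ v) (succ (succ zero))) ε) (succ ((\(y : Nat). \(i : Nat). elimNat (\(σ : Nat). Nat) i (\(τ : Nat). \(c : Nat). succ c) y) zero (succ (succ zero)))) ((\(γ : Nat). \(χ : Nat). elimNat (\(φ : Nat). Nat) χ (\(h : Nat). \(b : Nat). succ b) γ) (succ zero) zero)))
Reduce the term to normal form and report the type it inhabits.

normal form:
  \(β : Type0). Eq (Pi (x : Nat). Nat) (\(κ : Nat). zero) (\(u : Nat). zero)
inferred type:
  Pi (β : Type0). Type0


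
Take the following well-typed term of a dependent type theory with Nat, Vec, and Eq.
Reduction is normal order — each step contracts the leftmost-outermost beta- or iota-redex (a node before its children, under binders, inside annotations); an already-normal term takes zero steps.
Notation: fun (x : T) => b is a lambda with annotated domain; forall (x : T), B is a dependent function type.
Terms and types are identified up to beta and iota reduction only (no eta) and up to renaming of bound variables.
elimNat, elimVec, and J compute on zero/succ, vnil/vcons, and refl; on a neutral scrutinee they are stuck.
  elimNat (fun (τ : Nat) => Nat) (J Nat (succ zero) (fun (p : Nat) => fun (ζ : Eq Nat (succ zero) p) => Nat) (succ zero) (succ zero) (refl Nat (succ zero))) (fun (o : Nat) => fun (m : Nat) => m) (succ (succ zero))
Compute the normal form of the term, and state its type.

reduced normal form:
  succ zero
the term's type:
  Nat
observation: the first redex contracted is an elimNat iota-redex; the normal form is reached in 8 normal-order steps.


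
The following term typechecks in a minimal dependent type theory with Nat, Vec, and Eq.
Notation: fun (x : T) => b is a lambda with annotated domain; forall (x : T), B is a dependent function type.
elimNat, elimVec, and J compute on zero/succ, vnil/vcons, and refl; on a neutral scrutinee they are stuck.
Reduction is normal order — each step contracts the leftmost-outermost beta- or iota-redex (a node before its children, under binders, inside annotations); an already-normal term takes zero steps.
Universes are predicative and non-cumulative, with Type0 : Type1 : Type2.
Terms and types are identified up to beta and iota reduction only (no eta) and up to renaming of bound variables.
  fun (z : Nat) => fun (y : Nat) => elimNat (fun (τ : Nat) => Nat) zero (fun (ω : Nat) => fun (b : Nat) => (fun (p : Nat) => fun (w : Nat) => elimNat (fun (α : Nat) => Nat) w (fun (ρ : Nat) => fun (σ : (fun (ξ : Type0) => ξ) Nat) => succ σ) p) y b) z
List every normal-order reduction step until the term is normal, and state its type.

normal-order reduction:
  fun (z : Nat) => fun (y : Nat) => elimNat (fun (τ : Nat) => Nat) zero (fun (ω : Nat) => fun (b : Nat) => (fun (p : Nat) => fun (w : Nat) => elimNat (fun (α : Nat) => Nat) w (fun (ρ : Nat) => fun (σ : (fun (ξ : Type0) => ξ) Nat) => succ σ) p) y b) z
  ~> fun (z : Nat) => fun (y : Nat) => elimNat (fun (τ : Nat) => Nat) zero (fun (ω : Nat) => fun (b : Nat) => (fun (p : Nat) => elimNat (fun (w : Nat) => Nat) p (fun (α : Nat) => fun (ρ : (fun (σ : Type0) => σ) Nat) => succ ρ) y) b) z
  ~> fun (z : Nat) => fun (y : Nat) => elimNat (fun (τ : Nat) => Nat) zero (fun (ω : Nat) => fun (b : Nat) => elimNat (fun (p : Nat) => Nat) b (fun (w : Nat) => fun (α : (fun (ρ : Type0) => ρ) Nat) => succ α) y) z
  ~> fun (z : Nat) => fun (y : Nat) => elimNat (fun (τ : Nat) => Nat) zero (fun (ω : Nat) => fun (b : Nat) => elimNat (fun (p : Nat) => Nat) b (fun (w : Nat) => fun (α : Nat) => succ α) y) z
inferred type:
  forall (z : Nat), forall (y : Nat), Nat


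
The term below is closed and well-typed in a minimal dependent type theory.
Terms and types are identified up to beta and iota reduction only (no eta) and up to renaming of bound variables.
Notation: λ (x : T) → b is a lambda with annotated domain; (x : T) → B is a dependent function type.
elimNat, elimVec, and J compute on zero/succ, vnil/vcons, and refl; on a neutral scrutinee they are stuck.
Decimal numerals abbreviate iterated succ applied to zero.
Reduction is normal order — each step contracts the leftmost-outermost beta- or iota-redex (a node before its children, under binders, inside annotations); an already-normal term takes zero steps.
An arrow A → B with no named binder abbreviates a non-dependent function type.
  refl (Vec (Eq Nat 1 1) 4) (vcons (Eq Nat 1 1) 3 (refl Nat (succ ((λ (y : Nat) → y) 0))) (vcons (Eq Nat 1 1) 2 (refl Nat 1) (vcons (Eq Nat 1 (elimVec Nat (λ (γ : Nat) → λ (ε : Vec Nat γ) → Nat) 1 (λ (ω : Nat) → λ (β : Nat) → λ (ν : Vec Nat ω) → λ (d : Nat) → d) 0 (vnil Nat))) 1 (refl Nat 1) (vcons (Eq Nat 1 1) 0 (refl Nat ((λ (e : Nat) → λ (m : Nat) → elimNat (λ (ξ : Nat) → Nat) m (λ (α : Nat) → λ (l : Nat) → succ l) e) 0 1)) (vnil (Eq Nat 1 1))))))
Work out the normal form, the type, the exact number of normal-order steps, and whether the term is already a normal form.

resulting normal form:
  refl (Vec (Eq Nat 1 1) 4) (vcons (Eq Nat 1 1) 3 (refl Nat 1) (vcons (Eq Nat 1 1) 2 (refl Nat 1) (vcons (Eq Nat 1 1) 1 (refl Nat 1) (vcons (Eq Nat 1 1) 0 (refl Nat 1) (vnil (Eq Nat 1 1))))))
type:
  Eq (Vec (Eq Nat 1 1) 4) (vcons (Eq Nat 1 1) 3 (refl Nat 1) (vcons (Eq Nat 1 1) 2 (refl Nat 1) (vcons (Eq Nat 1 1) 1 (refl Nat 1) (vcons (Eq Nat 1 1) 0 (refl Nat 1) (vnil (Eq Nat 1 1)))))) (vcons (Eq Nat 1 1) 3 (refl Nat 1) (vcons (Eq Nat 1 1) 2 (refl Nat 1) (vcons (Eq Nat 1 1) 1 (refl Nat 1) (vcons (Eq Nat 1 1) 0 (refl Nat 1) (vnil (Eq Nat 1 1))))))
reduction steps (normal order): 5
term was already normal: no
first redex: a beta-redex


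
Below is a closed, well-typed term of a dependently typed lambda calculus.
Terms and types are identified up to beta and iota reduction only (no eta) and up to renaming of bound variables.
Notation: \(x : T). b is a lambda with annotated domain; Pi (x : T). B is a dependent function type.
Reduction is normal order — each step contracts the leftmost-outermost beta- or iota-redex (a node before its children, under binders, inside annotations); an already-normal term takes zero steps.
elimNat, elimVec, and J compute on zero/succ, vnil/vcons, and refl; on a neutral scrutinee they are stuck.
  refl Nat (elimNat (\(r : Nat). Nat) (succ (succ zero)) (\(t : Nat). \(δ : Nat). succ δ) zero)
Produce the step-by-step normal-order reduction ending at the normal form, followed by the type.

reduction (normal order):
  refl Nat (elimNat (\(r : Nat). Nat) (succ (succ zero)) (\(t : Nat). \(δ : Nat). succ δ) zero)
  ~> refl Nat (succ (succ zero))
the term's type:
  Eq Nat (succ (succ zero)) (succ (succ zero))


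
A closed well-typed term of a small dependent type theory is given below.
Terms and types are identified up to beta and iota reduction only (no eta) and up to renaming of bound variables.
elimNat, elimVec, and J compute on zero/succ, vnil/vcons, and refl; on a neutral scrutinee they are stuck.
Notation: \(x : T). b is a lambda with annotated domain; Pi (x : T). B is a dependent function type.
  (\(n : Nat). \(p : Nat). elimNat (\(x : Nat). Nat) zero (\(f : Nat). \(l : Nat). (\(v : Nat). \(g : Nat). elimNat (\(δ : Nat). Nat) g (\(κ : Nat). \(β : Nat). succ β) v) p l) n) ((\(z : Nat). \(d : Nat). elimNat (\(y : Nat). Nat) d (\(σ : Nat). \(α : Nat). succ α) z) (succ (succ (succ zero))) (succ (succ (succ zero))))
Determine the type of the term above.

inferred type:
  Pi (n : Nat). Nat


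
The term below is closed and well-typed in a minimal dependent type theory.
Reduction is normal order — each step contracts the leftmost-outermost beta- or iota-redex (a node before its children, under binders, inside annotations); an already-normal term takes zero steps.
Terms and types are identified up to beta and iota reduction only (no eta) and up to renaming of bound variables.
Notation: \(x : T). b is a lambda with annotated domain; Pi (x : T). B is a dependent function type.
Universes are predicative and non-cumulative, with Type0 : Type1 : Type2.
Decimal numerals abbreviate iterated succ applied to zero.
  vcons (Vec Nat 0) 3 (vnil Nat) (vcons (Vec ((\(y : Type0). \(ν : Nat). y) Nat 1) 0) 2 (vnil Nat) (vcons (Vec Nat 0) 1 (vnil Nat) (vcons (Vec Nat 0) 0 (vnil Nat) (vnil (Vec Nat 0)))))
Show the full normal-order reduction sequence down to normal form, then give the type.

reduction (normal order):
  vcons (Vec Nat 0) 3 (vnil Nat) (vcons (Vec ((\(y : Type0). \(ν : Nat). y) Nat 1) 0) 2 (vnil Nat) (vcons (Vec Nat 0) 1 (vnil Nat) (vcons (Vec Nat 0) 0 (vnil Nat) (vnil (Vec Nat 0)))))
  ~> vcons (Vec Nat 0) 3 (vnil Nat) (vcons (Vec ((\(y : Nat). Nat) 1) 0) 2 (vnil Nat) (vcons (Vec Nat 0) 1 (vnil Nat) (vcons (Vec Nat 0) 0 (vnil Nat) (vnil (Vec Nat 0)))))
  ~> vcons (Vec Nat 0) 3 (vnil Nat) (vcons (Vec Nat 0) 2 (vnil Nat) (vcons (Vec Nat 0) 1 (vnil Nat) (vcons (Vec Nat 0) 0 (vnil Nat) (vnil (Vec Nat 0)))))
inferred type:
  Vec (Vec Nat 0) 4


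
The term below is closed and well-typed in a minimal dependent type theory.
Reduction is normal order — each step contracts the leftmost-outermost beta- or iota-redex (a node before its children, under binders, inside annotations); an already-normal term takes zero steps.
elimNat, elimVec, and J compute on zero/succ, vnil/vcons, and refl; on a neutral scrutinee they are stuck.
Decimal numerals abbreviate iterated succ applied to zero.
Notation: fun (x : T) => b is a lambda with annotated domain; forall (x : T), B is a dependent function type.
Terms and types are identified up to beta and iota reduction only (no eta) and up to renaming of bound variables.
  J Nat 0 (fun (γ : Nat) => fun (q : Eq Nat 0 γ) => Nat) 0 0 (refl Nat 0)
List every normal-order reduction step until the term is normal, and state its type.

reduction (normal order):
  J Nat 0 (fun (γ : Nat) => fun (q : Eq Nat 0 γ) => Nat) 0 0 (refl Nat 0)
  ~> 0
inferred type:
  Nat


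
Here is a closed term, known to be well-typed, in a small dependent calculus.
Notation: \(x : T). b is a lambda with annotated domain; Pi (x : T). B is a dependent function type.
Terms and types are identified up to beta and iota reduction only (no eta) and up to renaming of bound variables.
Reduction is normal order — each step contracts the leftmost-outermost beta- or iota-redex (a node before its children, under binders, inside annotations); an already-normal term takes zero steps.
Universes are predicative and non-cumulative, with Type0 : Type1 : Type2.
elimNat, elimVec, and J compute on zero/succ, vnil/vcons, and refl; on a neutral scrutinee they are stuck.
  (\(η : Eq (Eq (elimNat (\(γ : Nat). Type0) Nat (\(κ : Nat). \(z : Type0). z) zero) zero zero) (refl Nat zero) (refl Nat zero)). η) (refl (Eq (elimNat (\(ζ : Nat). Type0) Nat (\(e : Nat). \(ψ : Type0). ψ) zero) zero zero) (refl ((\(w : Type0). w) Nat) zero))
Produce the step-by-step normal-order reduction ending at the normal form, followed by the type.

normal-order reduction sequence:
  (\(η : Eq (Eq (elimNat (\(γ : Nat). Type0) Nat (\(κ : Nat). \(z : Type0). z) zero) zero zero) (refl Nat zero) (refl Nat zero)). η) (refl (Eq (elimNat (\(ζ : Nat). Type0) Nat (\(e : Nat). \(ψ : Type0). ψ) zero) zero zero) (refl ((\(w : Type0). w) Nat) zero))
  ~> refl (Eq (elimNat (\(η : Nat). Type0) Nat (\(γ : Nat). \(κ : Type0). κ) zero) zero zero) (refl ((\(z : Type0). z) Nat) zero)
  ~> refl (Eq Nat zero zero) (refl ((\(η : Type0). η) Nat) zero)
  ~> refl (Eq Nat zero zero) (refl Nat zero)
type:
  Eq (Eq Nat zero zero) (refl Nat zero) (refl Nat zero)


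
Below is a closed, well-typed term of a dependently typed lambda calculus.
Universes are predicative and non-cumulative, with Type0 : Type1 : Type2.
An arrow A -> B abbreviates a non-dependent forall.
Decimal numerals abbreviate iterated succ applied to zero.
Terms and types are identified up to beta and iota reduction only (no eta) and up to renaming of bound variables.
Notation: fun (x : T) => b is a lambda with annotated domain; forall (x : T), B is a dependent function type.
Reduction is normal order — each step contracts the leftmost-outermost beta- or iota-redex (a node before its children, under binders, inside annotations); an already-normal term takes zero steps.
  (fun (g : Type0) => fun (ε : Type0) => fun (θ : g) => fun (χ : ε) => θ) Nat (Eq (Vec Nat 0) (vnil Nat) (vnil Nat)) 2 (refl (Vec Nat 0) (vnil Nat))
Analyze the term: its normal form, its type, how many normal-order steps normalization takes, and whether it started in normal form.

resulting normal form:
  2
inferred type:
  Nat
steps to reach normal form (normal order): 4
term was already normal: no
first redex: a beta-redex


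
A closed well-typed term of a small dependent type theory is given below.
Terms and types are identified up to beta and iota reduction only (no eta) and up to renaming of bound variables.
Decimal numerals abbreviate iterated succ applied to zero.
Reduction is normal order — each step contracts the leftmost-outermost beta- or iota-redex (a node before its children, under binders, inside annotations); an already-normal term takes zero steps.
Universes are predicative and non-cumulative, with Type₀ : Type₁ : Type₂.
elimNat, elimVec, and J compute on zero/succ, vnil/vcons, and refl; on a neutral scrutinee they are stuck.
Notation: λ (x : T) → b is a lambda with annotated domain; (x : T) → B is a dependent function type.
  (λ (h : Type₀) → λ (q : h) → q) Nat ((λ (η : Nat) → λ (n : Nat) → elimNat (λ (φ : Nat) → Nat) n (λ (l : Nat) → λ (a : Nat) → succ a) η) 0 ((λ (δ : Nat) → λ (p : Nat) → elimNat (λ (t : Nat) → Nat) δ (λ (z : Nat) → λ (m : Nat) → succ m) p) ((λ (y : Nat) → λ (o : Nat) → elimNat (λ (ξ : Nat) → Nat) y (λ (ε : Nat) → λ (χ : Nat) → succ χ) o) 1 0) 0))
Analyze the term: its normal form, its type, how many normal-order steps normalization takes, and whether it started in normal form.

reduced normal form:
  1
type:
  Nat
steps to reach normal form (normal order): 11
already normal: no
first contracted redex: a beta-redex


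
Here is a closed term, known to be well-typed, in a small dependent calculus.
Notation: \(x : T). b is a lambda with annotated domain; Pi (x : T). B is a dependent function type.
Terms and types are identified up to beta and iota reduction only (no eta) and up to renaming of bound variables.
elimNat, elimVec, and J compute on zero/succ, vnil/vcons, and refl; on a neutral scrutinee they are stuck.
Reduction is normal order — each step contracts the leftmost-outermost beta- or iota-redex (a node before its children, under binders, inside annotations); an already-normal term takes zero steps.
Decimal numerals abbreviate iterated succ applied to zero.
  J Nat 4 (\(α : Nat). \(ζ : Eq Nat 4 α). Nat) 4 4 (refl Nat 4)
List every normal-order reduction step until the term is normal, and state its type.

normal-order reduction sequence:
  J Nat 4 (\(α : Nat). \(ζ : Eq Nat 4 α). Nat) 4 4 (refl Nat 4)
  ~> 4
type:
  Nat


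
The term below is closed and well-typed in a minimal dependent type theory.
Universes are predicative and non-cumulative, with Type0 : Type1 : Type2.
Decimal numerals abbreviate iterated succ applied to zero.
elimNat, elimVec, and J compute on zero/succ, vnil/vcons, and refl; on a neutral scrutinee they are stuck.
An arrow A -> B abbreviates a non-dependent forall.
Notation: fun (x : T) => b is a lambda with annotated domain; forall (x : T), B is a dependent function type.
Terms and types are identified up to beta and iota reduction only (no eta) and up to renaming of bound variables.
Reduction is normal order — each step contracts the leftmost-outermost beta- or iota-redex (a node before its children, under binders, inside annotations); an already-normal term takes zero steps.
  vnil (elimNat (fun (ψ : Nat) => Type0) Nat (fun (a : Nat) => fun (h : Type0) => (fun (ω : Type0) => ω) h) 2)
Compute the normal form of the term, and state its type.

resulting normal form:
  vnil Nat
type:
  Vec Nat 0


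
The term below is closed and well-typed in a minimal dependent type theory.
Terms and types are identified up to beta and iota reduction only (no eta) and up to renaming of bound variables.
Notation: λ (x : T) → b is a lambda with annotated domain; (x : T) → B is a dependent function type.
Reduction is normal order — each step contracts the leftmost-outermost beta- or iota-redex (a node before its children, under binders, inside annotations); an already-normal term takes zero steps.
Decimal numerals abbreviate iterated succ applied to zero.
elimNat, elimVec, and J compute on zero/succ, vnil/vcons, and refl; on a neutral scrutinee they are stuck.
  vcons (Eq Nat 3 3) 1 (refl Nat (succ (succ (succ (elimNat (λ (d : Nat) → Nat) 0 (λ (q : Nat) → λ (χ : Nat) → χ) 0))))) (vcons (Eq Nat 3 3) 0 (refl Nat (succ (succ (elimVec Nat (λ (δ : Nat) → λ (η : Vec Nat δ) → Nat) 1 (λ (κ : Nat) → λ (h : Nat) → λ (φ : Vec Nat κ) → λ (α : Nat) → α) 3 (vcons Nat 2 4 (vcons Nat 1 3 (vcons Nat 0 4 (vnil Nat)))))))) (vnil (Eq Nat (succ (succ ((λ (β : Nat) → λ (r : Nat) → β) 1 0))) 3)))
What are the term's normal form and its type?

resulting normal form:
  vcons (Eq Nat 3 3) 1 (refl Nat 3) (vcons (Eq Nat 3 3) 0 (refl Nat 3) (vnil (Eq Nat 3 3)))
type:
  Vec (Eq Nat 3 3) 2
observation: the first redex contracted is an elimNat iota-redex; the normal form is reached in 19 normal-order steps.


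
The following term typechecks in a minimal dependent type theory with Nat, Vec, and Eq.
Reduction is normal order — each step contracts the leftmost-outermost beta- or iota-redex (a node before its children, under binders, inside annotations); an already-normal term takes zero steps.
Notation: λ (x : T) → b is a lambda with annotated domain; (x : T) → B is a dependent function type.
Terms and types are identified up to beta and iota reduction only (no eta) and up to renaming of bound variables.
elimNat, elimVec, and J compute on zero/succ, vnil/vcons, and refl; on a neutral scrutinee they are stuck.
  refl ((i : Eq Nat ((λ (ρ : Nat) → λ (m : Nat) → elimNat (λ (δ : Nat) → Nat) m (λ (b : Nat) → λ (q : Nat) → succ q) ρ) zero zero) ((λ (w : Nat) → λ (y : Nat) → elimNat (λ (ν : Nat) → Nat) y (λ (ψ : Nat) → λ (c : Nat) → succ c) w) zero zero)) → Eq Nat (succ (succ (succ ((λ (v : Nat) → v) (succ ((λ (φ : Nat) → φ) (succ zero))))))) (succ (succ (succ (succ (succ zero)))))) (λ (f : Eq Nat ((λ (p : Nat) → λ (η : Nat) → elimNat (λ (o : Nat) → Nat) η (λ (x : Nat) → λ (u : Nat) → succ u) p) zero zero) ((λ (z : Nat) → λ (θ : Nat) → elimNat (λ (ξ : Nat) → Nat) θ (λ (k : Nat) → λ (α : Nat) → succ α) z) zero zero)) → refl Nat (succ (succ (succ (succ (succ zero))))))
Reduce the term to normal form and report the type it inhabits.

normal form:
  refl ((i : Eq Nat zero zero) → Eq Nat (succ (succ (succ (succ (succ zero))))) (succ (succ (succ (succ (succ zero)))))) (λ (ρ : Eq Nat zero zero) → refl Nat (succ (succ (succ (succ (succ zero))))))
the term's type:
  Eq ((i : Eq Nat zero zero) → Eq Nat (succ (succ (succ (succ (succ zero))))) (succ (succ (succ (succ (succ zero)))))) (λ (ρ : Eq Nat zero zero) → refl Nat (succ (succ (succ (succ (succ zero)))))) (λ (m : Eq Nat zero zero) → refl Nat (succ (succ (succ (succ (succ zero))))))


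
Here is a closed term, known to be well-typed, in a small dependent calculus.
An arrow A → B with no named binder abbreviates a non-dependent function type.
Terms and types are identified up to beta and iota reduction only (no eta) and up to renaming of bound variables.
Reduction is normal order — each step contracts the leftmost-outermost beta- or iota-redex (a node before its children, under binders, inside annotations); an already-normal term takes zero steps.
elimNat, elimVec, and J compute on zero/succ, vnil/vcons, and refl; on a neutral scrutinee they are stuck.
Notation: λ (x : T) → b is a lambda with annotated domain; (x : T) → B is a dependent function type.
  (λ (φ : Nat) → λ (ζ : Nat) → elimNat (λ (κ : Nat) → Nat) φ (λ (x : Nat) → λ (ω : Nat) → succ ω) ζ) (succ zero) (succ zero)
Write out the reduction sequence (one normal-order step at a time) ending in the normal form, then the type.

normal-order reduction:
  (λ (φ : Nat) → λ (ζ : Nat) → elimNat (λ (κ : Nat) → Nat) φ (λ (x : Nat) → λ (ω : Nat) → succ ω) ζ) (succ zero) (succ zero)
  ~> (λ (φ : Nat) → elimNat (λ (ζ : Nat) → Nat) (succ zero) (λ (κ : Nat) → λ (x : Nat) → succ x) φ) (succ zero)
  ~> elimNat (λ (φ : Nat) → Nat) (succ zero) (λ (ζ : Nat) → λ (κ : Nat) → succ κ) (succ zero)
  ~> (λ (φ : Nat) → λ (ζ : Nat) → succ ζ) zero (elimNat (λ (κ : Nat) → Nat) (succ zero) (λ (x : Nat) → λ (ω : Nat) → succ ω) zero)
  ~> (λ (φ : Nat) → succ φ) (elimNat (λ (ζ : Nat) → Nat) (succ zero) (λ (κ : Nat) → λ (x : Nat) → succ x) zero)
  ~> succ (elimNat (λ (φ : Nat) → Nat) (succ zero) (λ (ζ : Nat) → λ (κ : Nat) → succ κ) zero)
  ~> succ (succ zero)
type:
  Nat


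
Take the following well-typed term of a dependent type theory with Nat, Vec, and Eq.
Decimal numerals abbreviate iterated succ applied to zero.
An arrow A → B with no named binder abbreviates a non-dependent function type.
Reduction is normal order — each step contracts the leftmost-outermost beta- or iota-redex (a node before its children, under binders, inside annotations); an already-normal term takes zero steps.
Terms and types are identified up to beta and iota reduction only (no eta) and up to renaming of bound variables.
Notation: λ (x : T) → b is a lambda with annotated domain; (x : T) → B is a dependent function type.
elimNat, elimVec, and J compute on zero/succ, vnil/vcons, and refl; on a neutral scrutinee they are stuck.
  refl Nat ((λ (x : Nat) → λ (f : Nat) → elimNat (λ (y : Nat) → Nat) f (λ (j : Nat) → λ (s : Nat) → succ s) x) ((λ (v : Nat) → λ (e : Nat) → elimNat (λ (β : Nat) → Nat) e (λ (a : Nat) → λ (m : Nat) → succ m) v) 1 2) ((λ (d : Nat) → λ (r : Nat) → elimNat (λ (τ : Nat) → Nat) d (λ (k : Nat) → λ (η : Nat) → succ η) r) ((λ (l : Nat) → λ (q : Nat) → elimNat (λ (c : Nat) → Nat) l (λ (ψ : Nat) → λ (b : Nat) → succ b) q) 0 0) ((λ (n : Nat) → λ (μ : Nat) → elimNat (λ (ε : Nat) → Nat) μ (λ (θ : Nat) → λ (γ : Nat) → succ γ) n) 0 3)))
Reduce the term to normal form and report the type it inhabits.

normal form:
  refl Nat 6
type:
  Eq Nat 6 6


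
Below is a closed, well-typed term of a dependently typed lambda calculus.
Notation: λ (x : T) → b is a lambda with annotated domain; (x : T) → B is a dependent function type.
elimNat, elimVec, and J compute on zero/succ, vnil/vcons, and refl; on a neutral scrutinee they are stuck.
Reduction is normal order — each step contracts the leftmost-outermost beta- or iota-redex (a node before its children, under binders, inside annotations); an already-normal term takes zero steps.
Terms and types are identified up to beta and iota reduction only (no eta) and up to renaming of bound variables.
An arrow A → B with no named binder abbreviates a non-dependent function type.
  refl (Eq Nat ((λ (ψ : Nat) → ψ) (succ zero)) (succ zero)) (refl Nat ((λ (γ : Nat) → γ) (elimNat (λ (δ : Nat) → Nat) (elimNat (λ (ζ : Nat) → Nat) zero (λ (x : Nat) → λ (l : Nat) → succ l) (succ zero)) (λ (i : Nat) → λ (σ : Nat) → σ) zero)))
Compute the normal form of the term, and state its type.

normal form:
  refl (Eq Nat (succ zero) (succ zero)) (refl Nat (succ zero))
inferred type:
  Eq (Eq Nat (succ zero) (succ zero)) (refl Nat (succ zero)) (refl Nat (succ zero))


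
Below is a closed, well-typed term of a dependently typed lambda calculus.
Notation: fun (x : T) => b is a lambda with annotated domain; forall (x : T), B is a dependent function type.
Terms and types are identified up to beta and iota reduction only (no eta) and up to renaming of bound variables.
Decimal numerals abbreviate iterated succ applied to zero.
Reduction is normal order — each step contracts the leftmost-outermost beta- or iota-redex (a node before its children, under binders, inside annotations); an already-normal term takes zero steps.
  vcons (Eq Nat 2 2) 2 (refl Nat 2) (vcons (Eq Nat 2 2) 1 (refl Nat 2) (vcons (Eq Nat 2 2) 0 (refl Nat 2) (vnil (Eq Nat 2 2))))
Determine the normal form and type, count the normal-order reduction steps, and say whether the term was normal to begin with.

normal form:
  vcons (Eq Nat 2 2) 2 (refl Nat 2) (vcons (Eq Nat 2 2) 1 (refl Nat 2) (vcons (Eq Nat 2 2) 0 (refl Nat 2) (vnil (Eq Nat 2 2))))
type:
  Vec (Eq Nat 2 2) 3
normal-order step count: 0
started in normal form: yes


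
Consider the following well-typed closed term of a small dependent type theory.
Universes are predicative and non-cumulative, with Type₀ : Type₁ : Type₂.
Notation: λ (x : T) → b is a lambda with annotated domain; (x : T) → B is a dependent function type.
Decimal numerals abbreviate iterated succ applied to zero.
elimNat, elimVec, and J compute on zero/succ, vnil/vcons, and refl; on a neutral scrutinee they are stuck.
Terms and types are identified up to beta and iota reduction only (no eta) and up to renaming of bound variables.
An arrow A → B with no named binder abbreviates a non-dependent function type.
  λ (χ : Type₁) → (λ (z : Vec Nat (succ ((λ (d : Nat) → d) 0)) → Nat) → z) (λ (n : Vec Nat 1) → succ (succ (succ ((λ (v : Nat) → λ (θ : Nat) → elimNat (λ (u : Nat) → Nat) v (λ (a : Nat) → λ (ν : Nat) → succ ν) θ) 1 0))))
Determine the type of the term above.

the term's type:
  Type₁ → Vec Nat 1 → Nat


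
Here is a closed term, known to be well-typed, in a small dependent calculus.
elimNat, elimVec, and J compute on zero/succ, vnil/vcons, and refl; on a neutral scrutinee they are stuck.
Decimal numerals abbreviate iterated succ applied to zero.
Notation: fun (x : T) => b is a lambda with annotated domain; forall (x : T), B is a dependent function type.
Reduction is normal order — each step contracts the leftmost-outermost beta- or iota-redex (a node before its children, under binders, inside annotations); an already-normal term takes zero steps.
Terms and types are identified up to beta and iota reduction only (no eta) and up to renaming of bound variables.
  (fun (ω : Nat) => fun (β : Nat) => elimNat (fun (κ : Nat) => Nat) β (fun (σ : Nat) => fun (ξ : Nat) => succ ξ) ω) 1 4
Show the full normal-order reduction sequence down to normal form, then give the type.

reduction (normal order):
  (fun (ω : Nat) => fun (β : Nat) => elimNat (fun (κ : Nat) => Nat) β (fun (σ : Nat) => fun (ξ : Nat) => succ ξ) ω) 1 4
  ~> (fun (ω : Nat) => elimNat (fun (β : Nat) => Nat) ω (fun (κ : Nat) => fun (σ : Nat) => succ σ) 1) 4
  ~> elimNat (fun (ω : Nat) => Nat) 4 (fun (β : Nat) => fun (κ : Nat) => succ κ) 1
  ~> (fun (ω : Nat) => fun (β : Nat) => succ β) 0 (elimNat (fun (κ : Nat) => Nat) 4 (fun (σ : Nat) => fun (ξ : Nat) => succ ξ) 0)
  ~> (fun (ω : Nat) => succ ω) (elimNat (fun (β : Nat) => Nat) 4 (fun (κ : Nat) => fun (σ : Nat) => succ σ) 0)
  ~> succ (elimNat (fun (ω : Nat) => Nat) 4 (fun (β : Nat) => fun (κ : Nat) => succ κ) 0)
  ~> 5
type:
  Nat


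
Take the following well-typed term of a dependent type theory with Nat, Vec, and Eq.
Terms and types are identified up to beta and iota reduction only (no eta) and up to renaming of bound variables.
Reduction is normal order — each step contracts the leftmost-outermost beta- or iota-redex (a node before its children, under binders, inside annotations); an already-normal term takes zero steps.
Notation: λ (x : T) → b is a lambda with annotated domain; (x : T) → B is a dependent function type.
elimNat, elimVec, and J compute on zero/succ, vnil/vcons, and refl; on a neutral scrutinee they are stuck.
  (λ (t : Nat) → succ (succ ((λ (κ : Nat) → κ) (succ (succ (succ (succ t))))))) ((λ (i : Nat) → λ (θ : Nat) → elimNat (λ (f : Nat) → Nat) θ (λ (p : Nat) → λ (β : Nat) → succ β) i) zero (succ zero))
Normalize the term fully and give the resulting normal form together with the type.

resulting normal form:
  succ (succ (succ (succ (succ (succ (succ zero))))))
inferred type:
  Nat
observation: contracting a beta-redex first, the term normalizes in 5 steps.


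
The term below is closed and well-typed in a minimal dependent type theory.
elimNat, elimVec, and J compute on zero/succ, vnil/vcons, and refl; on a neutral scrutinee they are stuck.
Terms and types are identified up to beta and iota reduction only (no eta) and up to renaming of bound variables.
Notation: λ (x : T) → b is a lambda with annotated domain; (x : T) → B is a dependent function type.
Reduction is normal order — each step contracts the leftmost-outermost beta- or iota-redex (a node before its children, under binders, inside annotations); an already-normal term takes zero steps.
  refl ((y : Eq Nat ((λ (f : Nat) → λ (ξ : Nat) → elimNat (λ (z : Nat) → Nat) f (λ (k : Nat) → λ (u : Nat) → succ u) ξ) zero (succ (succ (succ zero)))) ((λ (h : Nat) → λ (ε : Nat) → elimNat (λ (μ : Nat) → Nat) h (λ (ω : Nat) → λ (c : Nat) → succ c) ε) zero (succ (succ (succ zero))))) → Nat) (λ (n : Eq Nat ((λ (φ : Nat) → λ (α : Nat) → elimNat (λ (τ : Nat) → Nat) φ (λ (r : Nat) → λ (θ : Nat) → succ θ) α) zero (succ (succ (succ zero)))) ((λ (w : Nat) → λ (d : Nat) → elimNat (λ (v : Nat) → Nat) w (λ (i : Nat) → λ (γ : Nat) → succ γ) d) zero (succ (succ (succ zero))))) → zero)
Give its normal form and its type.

normal form:
  refl ((y : Eq Nat (succ (succ (succ zero))) (succ (succ (succ zero)))) → Nat) (λ (f : Eq Nat (succ (succ (succ zero))) (succ (succ (succ zero)))) → zero)
inferred type:
  Eq ((y : Eq Nat (succ (succ (succ zero))) (succ (succ (succ zero)))) → Nat) (λ (f : Eq Nat (succ (succ (succ zero))) (succ (succ (succ zero)))) → zero) (λ (ξ : Eq Nat (succ (succ (succ zero))) (succ (succ (succ zero)))) → zero)
observation: the term reaches its normal form after 48 normal-order steps.


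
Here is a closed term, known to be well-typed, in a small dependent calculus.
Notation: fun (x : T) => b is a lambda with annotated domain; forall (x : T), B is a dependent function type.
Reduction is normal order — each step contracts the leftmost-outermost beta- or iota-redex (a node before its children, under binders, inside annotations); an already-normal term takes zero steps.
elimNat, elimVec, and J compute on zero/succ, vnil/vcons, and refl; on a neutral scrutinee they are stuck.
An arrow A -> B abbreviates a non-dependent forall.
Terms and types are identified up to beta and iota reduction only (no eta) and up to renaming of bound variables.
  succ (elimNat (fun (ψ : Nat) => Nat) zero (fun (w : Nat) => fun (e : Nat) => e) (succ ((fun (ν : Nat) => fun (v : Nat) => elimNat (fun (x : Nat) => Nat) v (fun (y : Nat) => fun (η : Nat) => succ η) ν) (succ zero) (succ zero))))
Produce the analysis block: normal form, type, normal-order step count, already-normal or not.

normal form:
  succ zero
type:
  Nat
reduction steps (normal order): 16
term was already normal: no
first contracted redex: an elimNat iota-redex


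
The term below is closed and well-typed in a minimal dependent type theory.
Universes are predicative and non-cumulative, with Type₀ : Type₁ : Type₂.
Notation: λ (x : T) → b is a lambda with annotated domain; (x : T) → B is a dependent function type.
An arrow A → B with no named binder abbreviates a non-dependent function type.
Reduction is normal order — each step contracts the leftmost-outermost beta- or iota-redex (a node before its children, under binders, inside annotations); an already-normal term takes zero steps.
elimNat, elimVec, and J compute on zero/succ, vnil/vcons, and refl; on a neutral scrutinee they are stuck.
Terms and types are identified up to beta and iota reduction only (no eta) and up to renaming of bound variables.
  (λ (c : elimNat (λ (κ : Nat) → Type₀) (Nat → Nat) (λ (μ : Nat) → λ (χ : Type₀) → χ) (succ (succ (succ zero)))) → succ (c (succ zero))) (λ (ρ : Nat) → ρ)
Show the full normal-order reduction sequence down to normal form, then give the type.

normal-order reduction sequence:
  (λ (c : elimNat (λ (κ : Nat) → Type₀) (Nat → Nat) (λ (μ : Nat) → λ (χ : Type₀) → χ) (succ (succ (succ zero)))) → succ (c (succ zero))) (λ (ρ : Nat) → ρ)
  ~> succ ((λ (c : Nat) → c) (succ zero))
  ~> succ (succ zero)
the term's type:
  Nat


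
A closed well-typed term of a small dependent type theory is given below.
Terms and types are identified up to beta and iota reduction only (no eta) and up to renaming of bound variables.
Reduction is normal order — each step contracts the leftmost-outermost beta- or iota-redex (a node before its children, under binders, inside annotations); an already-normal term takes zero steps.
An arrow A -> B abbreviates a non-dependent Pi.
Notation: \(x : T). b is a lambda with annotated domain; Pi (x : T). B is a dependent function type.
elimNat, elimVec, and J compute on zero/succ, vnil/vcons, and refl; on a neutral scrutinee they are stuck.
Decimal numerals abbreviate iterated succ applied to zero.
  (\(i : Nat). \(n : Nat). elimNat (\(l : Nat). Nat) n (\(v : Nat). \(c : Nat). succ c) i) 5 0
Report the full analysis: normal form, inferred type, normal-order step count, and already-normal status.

resulting normal form:
  5
type:
  Nat
normal-order step count: 18
started in normal form: no
first contracted redex: a beta-redex


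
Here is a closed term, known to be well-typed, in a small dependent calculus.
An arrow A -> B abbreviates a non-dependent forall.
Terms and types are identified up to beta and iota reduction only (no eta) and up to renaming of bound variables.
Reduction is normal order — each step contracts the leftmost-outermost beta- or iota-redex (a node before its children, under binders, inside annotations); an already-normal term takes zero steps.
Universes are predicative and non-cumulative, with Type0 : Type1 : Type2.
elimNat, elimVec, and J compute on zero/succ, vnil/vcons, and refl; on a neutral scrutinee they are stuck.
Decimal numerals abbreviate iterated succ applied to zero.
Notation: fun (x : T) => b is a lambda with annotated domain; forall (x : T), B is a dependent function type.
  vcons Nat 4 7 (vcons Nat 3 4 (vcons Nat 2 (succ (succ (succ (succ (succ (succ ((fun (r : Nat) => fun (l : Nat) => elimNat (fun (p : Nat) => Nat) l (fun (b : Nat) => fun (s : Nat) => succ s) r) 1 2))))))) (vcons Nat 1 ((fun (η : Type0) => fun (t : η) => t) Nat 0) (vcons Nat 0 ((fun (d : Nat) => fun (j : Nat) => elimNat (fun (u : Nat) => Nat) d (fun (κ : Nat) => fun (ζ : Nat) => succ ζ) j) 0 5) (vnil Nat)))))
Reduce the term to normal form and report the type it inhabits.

resulting normal form:
  vcons Nat 4 7 (vcons Nat 3 4 (vcons Nat 2 9 (vcons Nat 1 0 (vcons Nat 0 5 (vnil Nat)))))
type:
  Vec Nat 5


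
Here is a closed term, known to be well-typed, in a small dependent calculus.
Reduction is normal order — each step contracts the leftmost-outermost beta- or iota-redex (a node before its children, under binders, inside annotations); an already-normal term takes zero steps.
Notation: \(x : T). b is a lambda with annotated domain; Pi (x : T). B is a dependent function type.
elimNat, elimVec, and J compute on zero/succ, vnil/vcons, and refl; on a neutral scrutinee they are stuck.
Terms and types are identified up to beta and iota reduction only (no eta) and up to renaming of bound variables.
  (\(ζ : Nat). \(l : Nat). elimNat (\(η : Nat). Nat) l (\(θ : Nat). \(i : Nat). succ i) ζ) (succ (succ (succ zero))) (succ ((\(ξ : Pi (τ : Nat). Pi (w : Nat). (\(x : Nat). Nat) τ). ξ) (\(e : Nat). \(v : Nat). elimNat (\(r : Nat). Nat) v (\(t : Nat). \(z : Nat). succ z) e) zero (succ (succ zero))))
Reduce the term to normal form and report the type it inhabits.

reduced normal form:
  succ (succ (succ (succ (succ (succ zero)))))
the term's type:
  Nat


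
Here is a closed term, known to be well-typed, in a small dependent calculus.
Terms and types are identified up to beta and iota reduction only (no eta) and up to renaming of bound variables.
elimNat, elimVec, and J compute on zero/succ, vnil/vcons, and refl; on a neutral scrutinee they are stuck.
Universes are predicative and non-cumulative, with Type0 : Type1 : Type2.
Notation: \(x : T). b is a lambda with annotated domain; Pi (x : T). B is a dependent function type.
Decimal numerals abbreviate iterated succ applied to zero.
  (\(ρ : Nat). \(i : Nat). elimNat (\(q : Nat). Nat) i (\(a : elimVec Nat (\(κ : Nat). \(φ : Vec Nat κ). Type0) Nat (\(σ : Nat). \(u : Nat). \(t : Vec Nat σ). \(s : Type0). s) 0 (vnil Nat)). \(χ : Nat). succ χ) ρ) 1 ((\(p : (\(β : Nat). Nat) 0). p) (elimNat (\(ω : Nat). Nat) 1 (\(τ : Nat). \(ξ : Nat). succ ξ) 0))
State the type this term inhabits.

inferred type:
  Nat


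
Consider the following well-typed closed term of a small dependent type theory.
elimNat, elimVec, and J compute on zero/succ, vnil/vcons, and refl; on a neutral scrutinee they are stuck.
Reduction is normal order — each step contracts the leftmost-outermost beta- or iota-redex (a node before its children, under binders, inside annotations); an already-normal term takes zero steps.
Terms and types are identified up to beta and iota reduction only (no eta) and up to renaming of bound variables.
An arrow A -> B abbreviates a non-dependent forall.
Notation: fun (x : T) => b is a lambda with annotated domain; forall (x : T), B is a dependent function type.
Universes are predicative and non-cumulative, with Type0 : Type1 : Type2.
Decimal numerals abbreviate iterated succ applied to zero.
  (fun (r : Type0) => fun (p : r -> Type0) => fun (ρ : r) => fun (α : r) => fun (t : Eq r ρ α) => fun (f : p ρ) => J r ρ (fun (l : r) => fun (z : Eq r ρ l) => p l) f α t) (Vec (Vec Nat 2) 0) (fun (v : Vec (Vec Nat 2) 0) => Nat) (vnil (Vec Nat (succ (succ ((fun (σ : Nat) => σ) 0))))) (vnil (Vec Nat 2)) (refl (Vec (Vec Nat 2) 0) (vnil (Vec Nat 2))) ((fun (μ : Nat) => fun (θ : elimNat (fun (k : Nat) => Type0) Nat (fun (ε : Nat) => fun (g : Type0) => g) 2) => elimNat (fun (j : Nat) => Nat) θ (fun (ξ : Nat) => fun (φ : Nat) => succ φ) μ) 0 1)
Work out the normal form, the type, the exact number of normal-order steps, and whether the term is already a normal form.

reduced normal form:
  1
the term's type:
  Nat
steps to reach normal form (normal order): 10
already normal: no
first contracted redex: a beta-redex
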